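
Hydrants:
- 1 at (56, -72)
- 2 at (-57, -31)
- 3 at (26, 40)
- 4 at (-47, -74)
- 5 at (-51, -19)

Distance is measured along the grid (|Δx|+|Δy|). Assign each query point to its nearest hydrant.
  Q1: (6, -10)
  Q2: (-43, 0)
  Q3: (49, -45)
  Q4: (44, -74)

Q1→5; Q2→5; Q3→1; Q4→1

Q1 at (6, -10):
  1: |50| + |-62| = 50 + 62 = 112
  2: |-63| + |-21| = 63 + 21 = 84
  3: |20| + |50| = 20 + 50 = 70
  4: |-53| + |-64| = 53 + 64 = 117
  5: |-57| + |-9| = 57 + 9 = 66
  → nearest: 5 (66)
Q2 at (-43, 0):
  1: |99| + |-72| = 99 + 72 = 171
  2: |-14| + |-31| = 14 + 31 = 45
  3: |69| + |40| = 69 + 40 = 109
  4: |-4| + |-74| = 4 + 74 = 78
  5: |-8| + |-19| = 8 + 19 = 27
  → nearest: 5 (27)
Q3 at (49, -45):
  1: |7| + |-27| = 7 + 27 = 34
  2: |-106| + |14| = 106 + 14 = 120
  3: |-23| + |85| = 23 + 85 = 108
  4: |-96| + |-29| = 96 + 29 = 125
  5: |-100| + |26| = 100 + 26 = 126
  → nearest: 1 (34)
Q4 at (44, -74):
  1: |12| + |2| = 12 + 2 = 14
  2: |-101| + |43| = 101 + 43 = 144
  3: |-18| + |114| = 18 + 114 = 132
  4: |-91| + |0| = 91 + 0 = 91
  5: |-95| + |55| = 95 + 55 = 150
  → nearest: 1 (14)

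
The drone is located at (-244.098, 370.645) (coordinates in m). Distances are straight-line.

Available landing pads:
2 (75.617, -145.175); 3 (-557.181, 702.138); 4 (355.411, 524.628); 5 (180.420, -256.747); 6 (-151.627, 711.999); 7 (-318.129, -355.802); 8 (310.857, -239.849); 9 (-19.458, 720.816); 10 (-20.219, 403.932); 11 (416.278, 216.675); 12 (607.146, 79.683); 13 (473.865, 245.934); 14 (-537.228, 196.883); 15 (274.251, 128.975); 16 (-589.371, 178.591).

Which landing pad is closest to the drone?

10

Distances from (-244.098, 370.645):
2: 606.867 m
3: 455.970 m
4: 618.968 m
5: 757.520 m
6: 353.657 m
7: 730.209 m
8: 825.032 m
9: 416.032 m
10: 226.340 m
11: 678.088 m
12: 899.597 m
13: 728.714 m
14: 340.762 m
15: 571.918 m
16: 395.093 m
Minimum: 10 at 226.340 m.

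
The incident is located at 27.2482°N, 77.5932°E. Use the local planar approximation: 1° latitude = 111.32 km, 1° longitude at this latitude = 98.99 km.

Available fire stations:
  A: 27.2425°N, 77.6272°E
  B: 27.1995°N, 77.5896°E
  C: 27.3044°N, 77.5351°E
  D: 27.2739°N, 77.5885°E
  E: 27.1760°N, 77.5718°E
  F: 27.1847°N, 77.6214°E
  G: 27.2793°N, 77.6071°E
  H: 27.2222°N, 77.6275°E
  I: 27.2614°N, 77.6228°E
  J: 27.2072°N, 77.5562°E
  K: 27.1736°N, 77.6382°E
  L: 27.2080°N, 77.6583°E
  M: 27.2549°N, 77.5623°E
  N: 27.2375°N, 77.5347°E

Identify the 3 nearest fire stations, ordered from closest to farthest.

Distances from 27.2482°N, 77.5932°E:
A: √((-0.0057·111.32)² + (0.0340·98.99)²) = √(0.402621 + 11.327667) = 3.4250 km
B: √((-0.0487·111.32)² + (-0.0036·98.99)²) = √(29.390320 + 0.126995) = 5.4330 km
C: √((0.0562·111.32)² + (-0.0581·98.99)²) = √(39.139838 + 33.077670) = 8.4981 km
D: √((0.0257·111.32)² + (-0.0047·98.99)²) = √(8.184886 + 0.216460) = 2.8985 km
E: √((-0.0722·111.32)² + (-0.0214·98.99)²) = √(64.598256 + 4.487559) = 8.3118 km
F: √((-0.0635·111.32)² + (0.0282·98.99)²) = √(49.968216 + 7.792573) = 7.6001 km
G: √((0.0311·111.32)² + (0.0139·98.99)²) = √(11.985804 + 1.893269) = 3.7255 km
H: √((-0.0260·111.32)² + (0.0343·98.99)²) = √(8.377088 + 11.528449) = 4.4616 km
I: √((0.0132·111.32)² + (0.0296·98.99)²) = √(2.159207 + 8.585509) = 3.2779 km
J: √((-0.0410·111.32)² + (-0.0370·98.99)²) = √(20.831191 + 13.414859) = 5.8520 km
K: √((-0.0746·111.32)² + (0.0450·98.99)²) = √(68.964255 + 19.843016) = 9.4238 km
L: √((-0.0402·111.32)² + (0.0651·98.99)²) = √(20.026198 + 41.528345) = 7.8457 km
M: √((0.0067·111.32)² + (-0.0309·98.99)²) = √(0.556283 + 9.356202) = 3.1484 km
N: √((-0.0107·111.32)² + (-0.0585·98.99)²) = √(1.418776 + 33.534697) = 5.9121 km
Sorted: D (2.8985 km) < M (3.1484 km) < I (3.2779 km) < A (3.4250 km) < G (3.7255 km) < …

D, M, I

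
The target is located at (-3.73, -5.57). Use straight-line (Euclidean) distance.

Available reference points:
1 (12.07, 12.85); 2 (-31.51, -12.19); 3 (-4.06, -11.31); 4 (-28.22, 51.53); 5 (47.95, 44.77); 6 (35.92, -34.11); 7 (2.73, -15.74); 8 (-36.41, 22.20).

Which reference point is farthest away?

5

Distances from (-3.73, -5.57):
1: √((15.80)² + (18.42)²) = √(249.6400 + 339.2964) = 24.27
2: √((-27.78)² + (-6.62)²) = √(771.7284 + 43.8244) = 28.56
3: √((-0.33)² + (-5.74)²) = √(0.1089 + 32.9476) = 5.75
4: √((-24.49)² + (57.10)²) = √(599.7601 + 3260.4100) = 62.13
5: √((51.68)² + (50.34)²) = √(2670.8224 + 2534.1156) = 72.15
6: √((39.65)² + (-28.54)²) = √(1572.1225 + 814.5316) = 48.85
7: √((6.46)² + (-10.17)²) = √(41.7316 + 103.4289) = 12.05
8: √((-32.68)² + (27.77)²) = √(1067.9824 + 771.1729) = 42.89
Maximum: 5 at 72.15.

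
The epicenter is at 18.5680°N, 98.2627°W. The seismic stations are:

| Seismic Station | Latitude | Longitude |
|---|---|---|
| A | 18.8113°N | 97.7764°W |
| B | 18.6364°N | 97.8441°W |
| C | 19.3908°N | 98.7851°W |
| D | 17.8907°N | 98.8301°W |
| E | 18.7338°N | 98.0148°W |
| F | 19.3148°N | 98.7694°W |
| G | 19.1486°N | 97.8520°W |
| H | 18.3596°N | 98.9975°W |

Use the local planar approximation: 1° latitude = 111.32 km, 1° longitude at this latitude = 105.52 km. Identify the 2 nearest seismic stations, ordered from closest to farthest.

Distances from 18.5680°N, 98.2627°W:
A: 58.0234 km
B: 44.8222 km
C: 106.9023 km
D: 96.2776 km
E: 32.0143 km
F: 98.8430 km
G: 77.8168 km
H: 80.9323 km
Sorted: E (32.0143 km) < B (44.8222 km) < A (58.0234 km) < G (77.8168 km) < …

E, B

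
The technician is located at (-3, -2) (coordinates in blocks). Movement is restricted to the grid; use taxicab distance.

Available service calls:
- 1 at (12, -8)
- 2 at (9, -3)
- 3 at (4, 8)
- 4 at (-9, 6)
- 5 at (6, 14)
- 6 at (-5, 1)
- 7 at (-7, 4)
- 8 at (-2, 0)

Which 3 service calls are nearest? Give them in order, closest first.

8, 6, 7

Distances from (-3, -2):
1: |15| + |-6| = 15 + 6 = 21 blocks
2: |12| + |-1| = 12 + 1 = 13 blocks
3: |7| + |10| = 7 + 10 = 17 blocks
4: |-6| + |8| = 6 + 8 = 14 blocks
5: |9| + |16| = 9 + 16 = 25 blocks
6: |-2| + |3| = 2 + 3 = 5 blocks
7: |-4| + |6| = 4 + 6 = 10 blocks
8: |1| + |2| = 1 + 2 = 3 blocks
Sorted: 8 (3 blocks) < 6 (5 blocks) < 7 (10 blocks) < 2 (13 blocks) < 4 (14 blocks) < …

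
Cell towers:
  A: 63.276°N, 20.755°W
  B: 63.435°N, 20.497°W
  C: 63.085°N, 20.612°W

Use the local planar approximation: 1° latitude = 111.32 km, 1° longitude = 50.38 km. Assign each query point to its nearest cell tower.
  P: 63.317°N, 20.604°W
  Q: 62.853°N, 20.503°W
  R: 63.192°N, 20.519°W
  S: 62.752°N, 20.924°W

P→A; Q→C; R→C; S→C

P at 63.317°N, 20.604°W:
  A: √((-0.041·111.32)² + (-0.151·50.38)²) = √(20.83119 + 57.87223) = 8.871 km
  B: √((0.118·111.32)² + (0.107·50.38)²) = √(172.54819 + 29.05922) = 14.199 km
  C: √((-0.232·111.32)² + (-0.008·50.38)²) = √(666.99467 + 0.16244) = 25.829 km
  → nearest: A (8.871 km)
Q at 62.853°N, 20.503°W:
  A: √((0.423·111.32)² + (-0.252·50.38)²) = √(2217.31365 + 161.18232) = 48.770 km
  B: √((0.582·111.32)² + (0.006·50.38)²) = √(4197.51604 + 0.09137) = 64.789 km
  C: √((0.232·111.32)² + (-0.109·50.38)²) = √(666.99467 + 30.15569) = 26.404 km
  → nearest: C (26.404 km)
R at 63.192°N, 20.519°W:
  A: √((0.084·111.32)² + (-0.236·50.38)²) = √(87.43896 + 141.36449) = 15.126 km
  B: √((0.243·111.32)² + (0.022·50.38)²) = √(731.74362 + 1.22846) = 27.073 km
  C: √((-0.107·111.32)² + (-0.093·50.38)²) = √(141.87764 + 21.95241) = 12.800 km
  → nearest: C (12.800 km)
S at 62.752°N, 20.924°W:
  A: √((0.524·111.32)² + (0.169·50.38)²) = √(3402.58489 + 72.49194) = 58.950 km
  B: √((0.683·111.32)² + (0.427·50.38)²) = √(5780.79812 + 462.77733) = 79.016 km
  C: √((0.333·111.32)² + (0.312·50.38)²) = √(1374.15228 + 247.07313) = 40.264 km
  → nearest: C (40.264 km)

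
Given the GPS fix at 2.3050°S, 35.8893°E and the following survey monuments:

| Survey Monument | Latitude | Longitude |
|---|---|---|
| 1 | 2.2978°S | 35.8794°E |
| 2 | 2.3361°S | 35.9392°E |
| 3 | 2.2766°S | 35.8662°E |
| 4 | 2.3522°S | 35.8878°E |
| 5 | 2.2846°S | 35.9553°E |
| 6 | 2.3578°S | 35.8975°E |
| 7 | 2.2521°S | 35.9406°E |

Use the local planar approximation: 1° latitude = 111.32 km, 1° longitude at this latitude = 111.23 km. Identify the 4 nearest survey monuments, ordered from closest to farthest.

Distances from 2.3050°S, 35.8893°E:
1: 1.3620 km
2: 6.5416 km
3: 4.0739 km
4: 5.2570 km
5: 7.6844 km
6: 5.9480 km
7: 8.1999 km
Sorted: 1 (1.3620 km) < 3 (4.0739 km) < 4 (5.2570 km) < 6 (5.9480 km) < 2 (6.5416 km) < 5 (7.6844 km) < …

1, 3, 4, 6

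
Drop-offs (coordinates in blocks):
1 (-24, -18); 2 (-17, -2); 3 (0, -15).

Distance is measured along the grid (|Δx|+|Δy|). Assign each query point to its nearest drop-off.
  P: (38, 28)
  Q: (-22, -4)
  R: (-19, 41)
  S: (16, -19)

P at (38, 28):
  1: |-62| + |-46| = 62 + 46 = 108 blocks
  2: |-55| + |-30| = 55 + 30 = 85 blocks
  3: |-38| + |-43| = 38 + 43 = 81 blocks
  → nearest: 3 (81 blocks)
Q at (-22, -4):
  1: |-2| + |-14| = 2 + 14 = 16 blocks
  2: |5| + |2| = 5 + 2 = 7 blocks
  3: |22| + |-11| = 22 + 11 = 33 blocks
  → nearest: 2 (7 blocks)
R at (-19, 41):
  1: |-5| + |-59| = 5 + 59 = 64 blocks
  2: |2| + |-43| = 2 + 43 = 45 blocks
  3: |19| + |-56| = 19 + 56 = 75 blocks
  → nearest: 2 (45 blocks)
S at (16, -19):
  1: |-40| + |1| = 40 + 1 = 41 blocks
  2: |-33| + |17| = 33 + 17 = 50 blocks
  3: |-16| + |4| = 16 + 4 = 20 blocks
  → nearest: 3 (20 blocks)

P→3; Q→2; R→2; S→3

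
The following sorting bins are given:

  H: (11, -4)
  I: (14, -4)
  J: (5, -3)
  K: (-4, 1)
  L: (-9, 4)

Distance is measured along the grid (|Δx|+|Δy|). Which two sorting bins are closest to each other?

Pairwise distances:
H–I: 3
H–J: 7
H–K: 20
H–L: 28
I–J: 10
I–K: 23
I–L: 31
J–K: 13
J–L: 21
K–L: 8
Closest pair: H–I at 3.

H and I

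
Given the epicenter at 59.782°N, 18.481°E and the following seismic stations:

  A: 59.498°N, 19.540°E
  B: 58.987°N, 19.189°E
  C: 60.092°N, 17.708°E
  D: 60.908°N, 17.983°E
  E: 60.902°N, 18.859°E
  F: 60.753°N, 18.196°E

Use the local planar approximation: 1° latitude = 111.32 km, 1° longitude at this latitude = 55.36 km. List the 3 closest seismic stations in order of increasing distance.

C, A, B

Distances from 59.782°N, 18.481°E:
A: √((-0.284·111.32)² + (1.059·55.36)²) = √(999.50064 + 3437.03602) = 66.607 km
B: √((-0.795·111.32)² + (0.708·55.36)²) = √(7832.14380 + 1536.23862) = 96.790 km
C: √((0.310·111.32)² + (-0.773·55.36)²) = √(1190.88488 + 1831.26481) = 54.974 km
D: √((1.126·111.32)² + (-0.498·55.36)²) = √(15711.69994 + 760.06520) = 128.342 km
E: √((1.120·111.32)² + (0.378·55.36)²) = √(15544.70343 + 437.90082) = 126.422 km
F: √((0.971·111.32)² + (-0.285·55.36)²) = √(11683.81993 + 248.93266) = 109.237 km
Sorted: C (54.974 km) < A (66.607 km) < B (96.790 km) < F (109.237 km) < E (126.422 km) < …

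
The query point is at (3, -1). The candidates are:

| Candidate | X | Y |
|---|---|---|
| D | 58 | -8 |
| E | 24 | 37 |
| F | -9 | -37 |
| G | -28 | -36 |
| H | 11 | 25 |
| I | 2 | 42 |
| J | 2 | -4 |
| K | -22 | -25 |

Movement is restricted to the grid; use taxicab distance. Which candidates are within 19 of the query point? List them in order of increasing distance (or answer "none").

Distances from (3, -1):
D: |55| + |-7| = 55 + 7 = 62
E: |21| + |38| = 21 + 38 = 59
F: |-12| + |-36| = 12 + 36 = 48
G: |-31| + |-35| = 31 + 35 = 66
H: |8| + |26| = 8 + 26 = 34
I: |-1| + |43| = 1 + 43 = 44
J: |-1| + |-3| = 1 + 3 = 4
K: |-25| + |-24| = 25 + 24 = 49
Threshold 19: J (4) is within range.

J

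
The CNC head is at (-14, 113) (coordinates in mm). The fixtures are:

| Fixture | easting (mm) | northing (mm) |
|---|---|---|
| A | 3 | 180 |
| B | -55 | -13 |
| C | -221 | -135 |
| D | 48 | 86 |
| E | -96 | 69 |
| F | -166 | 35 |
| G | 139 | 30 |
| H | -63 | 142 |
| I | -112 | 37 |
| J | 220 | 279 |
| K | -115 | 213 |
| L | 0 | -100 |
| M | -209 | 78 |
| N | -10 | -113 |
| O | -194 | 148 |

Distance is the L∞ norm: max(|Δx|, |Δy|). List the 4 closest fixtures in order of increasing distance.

H, D, A, E

Distances from (-14, 113):
A: max(|17|, |67|) = 67 mm
B: max(|-41|, |-126|) = 126 mm
C: max(|-207|, |-248|) = 248 mm
D: max(|62|, |-27|) = 62 mm
E: max(|-82|, |-44|) = 82 mm
F: max(|-152|, |-78|) = 152 mm
G: max(|153|, |-83|) = 153 mm
H: max(|-49|, |29|) = 49 mm
I: max(|-98|, |-76|) = 98 mm
J: max(|234|, |166|) = 234 mm
K: max(|-101|, |100|) = 101 mm
L: max(|14|, |-213|) = 213 mm
M: max(|-195|, |-35|) = 195 mm
N: max(|4|, |-226|) = 226 mm
O: max(|-180|, |35|) = 180 mm
Sorted: H (49 mm) < D (62 mm) < A (67 mm) < E (82 mm) < I (98 mm) < K (101 mm) < …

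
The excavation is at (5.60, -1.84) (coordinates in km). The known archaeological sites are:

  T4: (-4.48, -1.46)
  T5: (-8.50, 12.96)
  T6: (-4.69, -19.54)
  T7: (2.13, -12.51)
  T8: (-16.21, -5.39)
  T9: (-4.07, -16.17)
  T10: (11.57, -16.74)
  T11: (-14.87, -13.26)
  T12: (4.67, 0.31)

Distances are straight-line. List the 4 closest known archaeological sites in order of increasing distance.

T12, T4, T7, T10

Distances from (5.60, -1.84):
T4: 10.09 km
T5: 20.44 km
T6: 20.47 km
T7: 11.22 km
T8: 22.10 km
T9: 17.29 km
T10: 16.05 km
T11: 23.44 km
T12: 2.34 km
Sorted: T12 (2.34 km) < T4 (10.09 km) < T7 (11.22 km) < T10 (16.05 km) < T9 (17.29 km) < T5 (20.44 km) < …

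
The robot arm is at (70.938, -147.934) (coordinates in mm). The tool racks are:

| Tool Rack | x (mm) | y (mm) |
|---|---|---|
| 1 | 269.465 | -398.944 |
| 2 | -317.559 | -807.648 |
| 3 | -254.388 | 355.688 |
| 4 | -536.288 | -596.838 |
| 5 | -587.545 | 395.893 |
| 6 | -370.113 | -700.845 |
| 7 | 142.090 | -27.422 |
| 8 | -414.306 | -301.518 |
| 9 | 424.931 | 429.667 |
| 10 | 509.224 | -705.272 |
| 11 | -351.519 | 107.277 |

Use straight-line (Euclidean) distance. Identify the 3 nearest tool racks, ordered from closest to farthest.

7, 1, 11

Distances from (70.938, -147.934):
1: √((198.527)² + (-251.010)²) = √(39412.96973 + 63006.02010) = 320.030 mm
2: √((-388.497)² + (-659.714)²) = √(150929.91901 + 435222.56180) = 765.606 mm
3: √((-325.326)² + (503.622)²) = √(105837.00628 + 253635.11888) = 599.560 mm
4: √((-607.226)² + (-448.904)²) = √(368723.41508 + 201514.80122) = 755.141 mm
5: √((-658.483)² + (543.827)²) = √(433599.86129 + 295747.80593) = 854.019 mm
6: √((-441.051)² + (-552.911)²) = √(194525.98460 + 305710.57392) = 707.274 mm
7: √((71.152)² + (120.512)²) = √(5062.60710 + 14523.14214) = 139.949 mm
8: √((-485.244)² + (-153.584)²) = √(235461.73954 + 23588.04506) = 508.969 mm
9: √((353.993)² + (577.601)²) = √(125311.04405 + 333622.91520) = 677.447 mm
10: √((438.286)² + (-557.338)²) = √(192094.61780 + 310625.64624) = 709.028 mm
11: √((-422.457)² + (255.211)²) = √(178469.91685 + 65132.65452) = 493.561 mm
Sorted: 7 (139.949 mm) < 1 (320.030 mm) < 11 (493.561 mm) < 8 (508.969 mm) < 3 (599.560 mm) < …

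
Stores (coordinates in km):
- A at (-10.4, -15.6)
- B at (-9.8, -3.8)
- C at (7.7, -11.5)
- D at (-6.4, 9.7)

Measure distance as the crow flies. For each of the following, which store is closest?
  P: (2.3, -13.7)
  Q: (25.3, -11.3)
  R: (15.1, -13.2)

P→C; Q→C; R→C

P at (2.3, -13.7):
  A: √((-12.7)² + (-1.9)²) = √(161.290 + 3.610) = 12.8 km
  B: √((-12.1)² + (9.9)²) = √(146.410 + 98.010) = 15.6 km
  C: √((5.4)² + (2.2)²) = √(29.160 + 4.840) = 5.8 km
  D: √((-8.7)² + (23.4)²) = √(75.690 + 547.560) = 25.0 km
  → nearest: C (5.8 km)
Q at (25.3, -11.3):
  A: √((-35.7)² + (-4.3)²) = √(1274.490 + 18.490) = 36.0 km
  B: √((-35.1)² + (7.5)²) = √(1232.010 + 56.250) = 35.9 km
  C: √((-17.6)² + (-0.2)²) = √(309.760 + 0.040) = 17.6 km
  D: √((-31.7)² + (21.0)²) = √(1004.890 + 441.000) = 38.0 km
  → nearest: C (17.6 km)
R at (15.1, -13.2):
  A: √((-25.5)² + (-2.4)²) = √(650.250 + 5.760) = 25.6 km
  B: √((-24.9)² + (9.4)²) = √(620.010 + 88.360) = 26.6 km
  C: √((-7.4)² + (1.7)²) = √(54.760 + 2.890) = 7.6 km
  D: √((-21.5)² + (22.9)²) = √(462.250 + 524.410) = 31.4 km
  → nearest: C (7.6 km)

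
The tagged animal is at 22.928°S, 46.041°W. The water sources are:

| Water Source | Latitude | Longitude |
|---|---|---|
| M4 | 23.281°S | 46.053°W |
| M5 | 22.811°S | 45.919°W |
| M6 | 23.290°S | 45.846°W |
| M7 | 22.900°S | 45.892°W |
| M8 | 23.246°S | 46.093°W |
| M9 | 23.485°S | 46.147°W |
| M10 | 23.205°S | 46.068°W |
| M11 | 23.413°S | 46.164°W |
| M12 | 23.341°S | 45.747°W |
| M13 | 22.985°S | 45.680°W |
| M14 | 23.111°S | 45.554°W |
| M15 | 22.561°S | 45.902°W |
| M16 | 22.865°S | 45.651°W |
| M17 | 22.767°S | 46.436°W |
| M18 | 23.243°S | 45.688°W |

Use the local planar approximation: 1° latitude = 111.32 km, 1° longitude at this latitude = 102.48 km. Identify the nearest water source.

Distances from 22.928°S, 46.041°W:
M4: √((-0.353·111.32)² + (-0.012·102.48)²) = √(1544.17247 + 1.51231) = 39.315 km
M5: √((0.117·111.32)² + (0.122·102.48)²) = √(169.63604 + 156.31401) = 18.054 km
M6: √((-0.362·111.32)² + (0.195·102.48)²) = √(1623.91591 + 399.34427) = 44.981 km
M7: √((0.028·111.32)² + (0.149·102.48)²) = √(9.71544 + 233.15824) = 15.584 km
M8: √((-0.318·111.32)² + (-0.052·102.48)²) = √(1253.14301 + 28.39781) = 35.799 km
M9: √((-0.557·111.32)² + (-0.106·102.48)²) = √(3844.64979 + 118.00216) = 62.950 km
M10: √((-0.277·111.32)² + (-0.027·102.48)²) = √(950.83669 + 7.65607) = 30.960 km
M11: √((-0.485·111.32)² + (-0.123·102.48)²) = √(2914.94170 + 158.88703) = 55.442 km
M12: √((-0.413·111.32)² + (0.294·102.48)²) = √(2113.71534 + 907.76387) = 54.968 km
M13: √((-0.057·111.32)² + (0.361·102.48)²) = √(40.26207 + 1368.65074) = 37.535 km
M14: √((-0.183·111.32)² + (0.487·102.48)²) = √(415.00046 + 2490.78451) = 53.905 km
M15: √((0.367·111.32)² + (0.139·102.48)²) = √(1669.08527 + 202.91205) = 43.267 km
M16: √((0.063·111.32)² + (0.390·102.48)²) = √(49.18441 + 1597.37708) = 40.578 km
M17: √((0.161·111.32)² + (-0.395·102.48)²) = √(321.21672 + 1638.59802) = 44.270 km
M18: √((-0.315·111.32)² + (0.353·102.48)²) = √(1229.61033 + 1308.66246) = 50.381 km
Minimum: M7 at 15.584 km.

M7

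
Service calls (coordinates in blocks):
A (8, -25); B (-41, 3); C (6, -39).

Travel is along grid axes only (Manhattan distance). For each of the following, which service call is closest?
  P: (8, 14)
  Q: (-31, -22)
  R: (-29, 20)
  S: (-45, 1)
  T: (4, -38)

P at (8, 14):
  A: 39 blocks
  B: 60 blocks
  C: 55 blocks
  → nearest: A (39 blocks)
Q at (-31, -22):
  A: 42 blocks
  B: 35 blocks
  C: 54 blocks
  → nearest: B (35 blocks)
R at (-29, 20):
  A: 82 blocks
  B: 29 blocks
  C: 94 blocks
  → nearest: B (29 blocks)
S at (-45, 1):
  A: 79 blocks
  B: 6 blocks
  C: 91 blocks
  → nearest: B (6 blocks)
T at (4, -38):
  A: 17 blocks
  B: 86 blocks
  C: 3 blocks
  → nearest: C (3 blocks)

P→A; Q→B; R→B; S→B; T→C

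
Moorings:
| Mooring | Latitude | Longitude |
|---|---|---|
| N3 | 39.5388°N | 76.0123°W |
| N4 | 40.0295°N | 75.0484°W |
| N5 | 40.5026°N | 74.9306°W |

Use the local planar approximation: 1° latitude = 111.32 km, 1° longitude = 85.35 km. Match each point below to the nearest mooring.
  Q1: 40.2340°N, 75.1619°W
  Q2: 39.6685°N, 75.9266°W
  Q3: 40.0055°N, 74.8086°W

Q1 at 40.2340°N, 75.1619°W:
  N3: 106.1002 km
  N4: 24.7403 km
  N5: 35.8297 km
  → nearest: N4 (24.7403 km)
Q2 at 39.6685°N, 75.9266°W:
  N3: 16.1853 km
  N4: 85.0477 km
  N5: 125.8887 km
  → nearest: N3 (16.1853 km)
Q3 at 40.0055°N, 74.8086°W:
  N3: 115.1250 km
  N4: 20.6406 km
  N5: 56.3083 km
  → nearest: N4 (20.6406 km)

Q1→N4; Q2→N3; Q3→N4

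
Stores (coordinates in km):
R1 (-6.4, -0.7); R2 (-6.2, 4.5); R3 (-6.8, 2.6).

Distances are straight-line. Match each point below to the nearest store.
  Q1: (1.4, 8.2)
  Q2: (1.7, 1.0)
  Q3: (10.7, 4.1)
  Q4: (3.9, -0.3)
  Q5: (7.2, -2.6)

Q1→R2; Q2→R1; Q3→R2; Q4→R1; Q5→R1

Q1 at (1.4, 8.2):
  R1: √((-7.8)² + (-8.9)²) = √(60.8400 + 79.2100) = 11.83 km
  R2: √((-7.6)² + (-3.7)²) = √(57.7600 + 13.6900) = 8.45 km
  R3: √((-8.2)² + (-5.6)²) = √(67.2400 + 31.3600) = 9.93 km
  → nearest: R2 (8.45 km)
Q2 at (1.7, 1.0):
  R1: √((-8.1)² + (-1.7)²) = √(65.6100 + 2.8900) = 8.28 km
  R2: √((-7.9)² + (3.5)²) = √(62.4100 + 12.2500) = 8.64 km
  R3: √((-8.5)² + (1.6)²) = √(72.2500 + 2.5600) = 8.65 km
  → nearest: R1 (8.28 km)
Q3 at (10.7, 4.1):
  R1: √((-17.1)² + (-4.8)²) = √(292.4100 + 23.0400) = 17.76 km
  R2: √((-16.9)² + (0.4)²) = √(285.6100 + 0.1600) = 16.90 km
  R3: √((-17.5)² + (-1.5)²) = √(306.2500 + 2.2500) = 17.56 km
  → nearest: R2 (16.90 km)
Q4 at (3.9, -0.3):
  R1: √((-10.3)² + (-0.4)²) = √(106.0900 + 0.1600) = 10.31 km
  R2: √((-10.1)² + (4.8)²) = √(102.0100 + 23.0400) = 11.18 km
  R3: √((-10.7)² + (2.9)²) = √(114.4900 + 8.4100) = 11.09 km
  → nearest: R1 (10.31 km)
Q5 at (7.2, -2.6):
  R1: √((-13.6)² + (1.9)²) = √(184.9600 + 3.6100) = 13.73 km
  R2: √((-13.4)² + (7.1)²) = √(179.5600 + 50.4100) = 15.16 km
  R3: √((-14.0)² + (5.2)²) = √(196.0000 + 27.0400) = 14.93 km
  → nearest: R1 (13.73 km)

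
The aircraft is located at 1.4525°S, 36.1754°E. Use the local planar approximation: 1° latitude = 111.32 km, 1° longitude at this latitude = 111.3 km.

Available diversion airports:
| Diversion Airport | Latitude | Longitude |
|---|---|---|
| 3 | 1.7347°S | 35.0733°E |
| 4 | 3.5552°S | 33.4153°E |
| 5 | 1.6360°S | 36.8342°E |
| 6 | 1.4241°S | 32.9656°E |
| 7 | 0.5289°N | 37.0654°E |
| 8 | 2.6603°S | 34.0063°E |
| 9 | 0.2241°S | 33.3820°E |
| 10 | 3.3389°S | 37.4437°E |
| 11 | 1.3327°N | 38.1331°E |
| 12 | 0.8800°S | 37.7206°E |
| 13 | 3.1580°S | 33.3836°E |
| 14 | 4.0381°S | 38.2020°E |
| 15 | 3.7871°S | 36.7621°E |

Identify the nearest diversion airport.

Distances from 1.4525°S, 36.1754°E:
3: √((-0.2822·111.32)² + (-1.1021·111.3)²) = √(986.871062 + 15046.390658) = 126.6225 km
4: √((-2.1027·111.32)² + (-2.7601·111.3)²) = √(54789.965218 + 94371.305473) = 386.2140 km
5: √((-0.1835·111.32)² + (0.6588·111.3)²) = √(417.271317 + 5376.473501) = 76.1167 km
6: √((0.0284·111.32)² + (-3.2098·111.3)²) = √(9.995006 + 127628.091231) = 357.2647 km
7: √((1.9814·111.32)² + (0.8900·111.3)²) = √(48650.881391 + 9812.289249) = 241.7916 km
8: √((-1.2078·111.32)² + (-2.1691·111.3)²) = √(18077.419900 + 58284.017158) = 276.3357 km
9: √((1.2284·111.32)² + (-2.7934·111.3)²) = √(18699.328488 + 96662.180185) = 339.6491 km
10: √((-1.8864·111.32)² + (1.2683·111.3)²) = √(44097.500195 + 19926.650956) = 253.0299 km
11: √((2.7852·111.32)² + (1.9577·111.3)²) = √(96130.050029 + 47476.928022) = 378.9551 km
12: √((0.5725·111.32)² + (1.5452·111.3)²) = √(4061.602122 + 29577.381810) = 183.4093 km
13: √((-1.7055·111.32)² + (-2.7918·111.3)²) = √(36045.399461 + 96551.479823) = 364.1385 km
14: √((-2.5856·111.32)² + (2.0266·111.3)²) = √(82845.528636 + 50877.575250) = 365.6817 km
15: √((-2.3346·111.32)² + (0.5867·111.3)²) = √(67541.602058 + 4264.052126) = 267.9658 km
Minimum: 5 at 76.1167 km.

5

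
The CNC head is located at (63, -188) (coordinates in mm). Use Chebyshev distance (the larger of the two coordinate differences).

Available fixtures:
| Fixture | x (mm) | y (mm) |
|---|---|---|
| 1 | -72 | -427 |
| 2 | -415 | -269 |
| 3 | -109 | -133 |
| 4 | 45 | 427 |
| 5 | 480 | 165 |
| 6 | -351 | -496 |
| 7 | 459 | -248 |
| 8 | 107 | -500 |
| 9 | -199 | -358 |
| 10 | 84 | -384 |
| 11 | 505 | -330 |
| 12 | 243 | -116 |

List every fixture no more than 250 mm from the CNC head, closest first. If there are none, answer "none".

3, 12, 10, 1

Distances from (63, -188):
1: max(|-135|, |-239|) = 239 mm
2: max(|-478|, |-81|) = 478 mm
3: max(|-172|, |55|) = 172 mm
4: max(|-18|, |615|) = 615 mm
5: max(|417|, |353|) = 417 mm
6: max(|-414|, |-308|) = 414 mm
7: max(|396|, |-60|) = 396 mm
8: max(|44|, |-312|) = 312 mm
9: max(|-262|, |-170|) = 262 mm
10: max(|21|, |-196|) = 196 mm
11: max(|442|, |-142|) = 442 mm
12: max(|180|, |72|) = 180 mm
Threshold 250 mm: 3 (172 mm), 12 (180 mm), 10 (196 mm), 1 (239 mm) are within range.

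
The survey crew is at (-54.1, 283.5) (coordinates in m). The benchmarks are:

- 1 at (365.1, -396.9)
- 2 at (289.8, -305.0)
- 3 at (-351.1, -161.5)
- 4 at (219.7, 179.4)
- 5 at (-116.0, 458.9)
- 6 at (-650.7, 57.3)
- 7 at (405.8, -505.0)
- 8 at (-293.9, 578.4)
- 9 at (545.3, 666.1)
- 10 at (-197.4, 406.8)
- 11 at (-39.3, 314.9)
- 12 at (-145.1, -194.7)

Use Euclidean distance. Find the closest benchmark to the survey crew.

Distances from (-54.1, 283.5):
1: √((419.2)² + (-680.4)²) = √(175728.640 + 462944.160) = 799.2 m
2: √((343.9)² + (-588.5)²) = √(118267.210 + 346332.250) = 681.6 m
3: √((-297.0)² + (-445.0)²) = √(88209.000 + 198025.000) = 535.0 m
4: √((273.8)² + (-104.1)²) = √(74966.440 + 10836.810) = 292.9 m
5: √((-61.9)² + (175.4)²) = √(3831.610 + 30765.160) = 186.0 m
6: √((-596.6)² + (-226.2)²) = √(355931.560 + 51166.440) = 638.0 m
7: √((459.9)² + (-788.5)²) = √(211508.010 + 621732.250) = 912.8 m
8: √((-239.8)² + (294.9)²) = √(57504.040 + 86966.010) = 380.1 m
9: √((599.4)² + (382.6)²) = √(359280.360 + 146382.760) = 711.1 m
10: √((-143.3)² + (123.3)²) = √(20534.890 + 15202.890) = 189.0 m
11: √((14.8)² + (31.4)²) = √(219.040 + 985.960) = 34.7 m
12: √((-91.0)² + (-478.2)²) = √(8281.000 + 228675.240) = 486.8 m
Minimum: 11 at 34.7 m.

11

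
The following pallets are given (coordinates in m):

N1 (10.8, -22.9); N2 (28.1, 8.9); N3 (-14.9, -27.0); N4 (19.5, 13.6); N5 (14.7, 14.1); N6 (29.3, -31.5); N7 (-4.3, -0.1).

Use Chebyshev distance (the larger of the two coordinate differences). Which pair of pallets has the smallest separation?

N4 and N5

Pairwise distances:
N1–N2: 31.8 m
N1–N3: 25.7 m
N1–N4: 36.5 m
N1–N5: 37.0 m
N1–N6: 18.5 m
N1–N7: 22.8 m
N2–N3: 43.0 m
N2–N4: 8.6 m
N2–N5: 13.4 m
N2–N6: 40.4 m
N2–N7: 32.4 m
N3–N4: 40.6 m
N3–N5: 41.1 m
N3–N6: 44.2 m
N3–N7: 26.9 m
N4–N5: 4.8 m
N4–N6: 45.1 m
N4–N7: 23.8 m
N5–N6: 45.6 m
N5–N7: 19.0 m
N6–N7: 33.6 m
Closest pair: N4–N5 at 4.8 m.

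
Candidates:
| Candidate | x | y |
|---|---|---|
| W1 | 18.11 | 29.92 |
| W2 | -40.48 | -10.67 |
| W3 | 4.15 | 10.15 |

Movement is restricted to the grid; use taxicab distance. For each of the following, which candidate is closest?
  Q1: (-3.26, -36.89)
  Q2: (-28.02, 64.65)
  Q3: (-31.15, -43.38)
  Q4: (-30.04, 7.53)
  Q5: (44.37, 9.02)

Q1→W3; Q2→W1; Q3→W2; Q4→W2; Q5→W3

Q1 at (-3.26, -36.89):
  W1: |21.37| + |66.81| = 21.37 + 66.81 = 88.18
  W2: |-37.22| + |26.22| = 37.22 + 26.22 = 63.44
  W3: |7.41| + |47.04| = 7.41 + 47.04 = 54.45
  → nearest: W3 (54.45)
Q2 at (-28.02, 64.65):
  W1: |46.13| + |-34.73| = 46.13 + 34.73 = 80.86
  W2: |-12.46| + |-75.32| = 12.46 + 75.32 = 87.78
  W3: |32.17| + |-54.50| = 32.17 + 54.50 = 86.67
  → nearest: W1 (80.86)
Q3 at (-31.15, -43.38):
  W1: |49.26| + |73.30| = 49.26 + 73.30 = 122.56
  W2: |-9.33| + |32.71| = 9.33 + 32.71 = 42.04
  W3: |35.30| + |53.53| = 35.30 + 53.53 = 88.83
  → nearest: W2 (42.04)
Q4 at (-30.04, 7.53):
  W1: |48.15| + |22.39| = 48.15 + 22.39 = 70.54
  W2: |-10.44| + |-18.20| = 10.44 + 18.20 = 28.64
  W3: |34.19| + |2.62| = 34.19 + 2.62 = 36.81
  → nearest: W2 (28.64)
Q5 at (44.37, 9.02):
  W1: |-26.26| + |20.90| = 26.26 + 20.90 = 47.16
  W2: |-84.85| + |-19.69| = 84.85 + 19.69 = 104.54
  W3: |-40.22| + |1.13| = 40.22 + 1.13 = 41.35
  → nearest: W3 (41.35)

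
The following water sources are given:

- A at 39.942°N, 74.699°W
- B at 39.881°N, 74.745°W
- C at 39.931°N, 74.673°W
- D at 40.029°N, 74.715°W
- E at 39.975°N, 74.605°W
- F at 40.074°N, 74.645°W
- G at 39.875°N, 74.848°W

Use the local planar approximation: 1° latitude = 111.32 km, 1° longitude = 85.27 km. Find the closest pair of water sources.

Pairwise distances:
A–B: 7.842 km
A–C: 2.533 km
A–D: 9.780 km
A–E: 8.817 km
A–F: 15.399 km
A–G: 14.733 km
B–C: 8.287 km
B–D: 16.673 km
B–E: 15.875 km
B–F: 23.115 km
B–G: 8.808 km
C–D: 11.482 km
C–E: 7.590 km
C–F: 16.097 km
C–G: 16.172 km
D–E: 11.141 km
D–F: 7.792 km
D–G: 20.555 km
E–F: 11.536 km
E–G: 23.522 km
F–G: 28.114 km
Closest pair: A–C at 2.533 km.

A and C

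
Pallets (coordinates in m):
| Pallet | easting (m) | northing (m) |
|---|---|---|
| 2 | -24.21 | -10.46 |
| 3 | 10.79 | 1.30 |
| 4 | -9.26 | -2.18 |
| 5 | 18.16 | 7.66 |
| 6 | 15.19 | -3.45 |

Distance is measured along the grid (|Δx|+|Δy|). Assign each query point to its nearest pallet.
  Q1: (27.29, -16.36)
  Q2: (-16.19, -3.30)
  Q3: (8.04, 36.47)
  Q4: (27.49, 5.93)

Q1→6; Q2→4; Q3→3; Q4→5

Q1 at (27.29, -16.36):
  2: 57.40 m
  3: 34.16 m
  4: 50.73 m
  5: 33.15 m
  6: 25.01 m
  → nearest: 6 (25.01 m)
Q2 at (-16.19, -3.30):
  2: 15.18 m
  3: 31.58 m
  4: 8.05 m
  5: 45.31 m
  6: 31.53 m
  → nearest: 4 (8.05 m)
Q3 at (8.04, 36.47):
  2: 79.18 m
  3: 37.92 m
  4: 55.95 m
  5: 38.93 m
  6: 47.07 m
  → nearest: 3 (37.92 m)
Q4 at (27.49, 5.93):
  2: 68.09 m
  3: 21.33 m
  4: 44.86 m
  5: 11.06 m
  6: 21.68 m
  → nearest: 5 (11.06 m)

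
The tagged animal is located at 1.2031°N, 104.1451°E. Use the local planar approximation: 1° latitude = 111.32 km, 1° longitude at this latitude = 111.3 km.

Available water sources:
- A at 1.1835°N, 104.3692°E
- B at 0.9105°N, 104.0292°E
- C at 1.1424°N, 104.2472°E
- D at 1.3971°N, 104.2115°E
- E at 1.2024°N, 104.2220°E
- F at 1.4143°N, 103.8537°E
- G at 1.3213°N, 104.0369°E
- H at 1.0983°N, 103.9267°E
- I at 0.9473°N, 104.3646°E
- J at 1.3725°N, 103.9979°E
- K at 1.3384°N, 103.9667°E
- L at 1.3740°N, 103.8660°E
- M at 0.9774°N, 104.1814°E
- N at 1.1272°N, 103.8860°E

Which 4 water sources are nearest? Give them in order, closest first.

E, C, G, D

Distances from 1.2031°N, 104.1451°E:
A: 25.0376 km
B: 35.0336 km
C: 13.2209 km
D: 22.8256 km
E: 8.5593 km
F: 40.0580 km
G: 17.8370 km
H: 26.9625 km
I: 37.5194 km
J: 24.9805 km
K: 24.9221 km
L: 36.4266 km
M: 25.4477 km
N: 30.0501 km
Sorted: E (8.5593 km) < C (13.2209 km) < G (17.8370 km) < D (22.8256 km) < K (24.9221 km) < J (24.9805 km) < …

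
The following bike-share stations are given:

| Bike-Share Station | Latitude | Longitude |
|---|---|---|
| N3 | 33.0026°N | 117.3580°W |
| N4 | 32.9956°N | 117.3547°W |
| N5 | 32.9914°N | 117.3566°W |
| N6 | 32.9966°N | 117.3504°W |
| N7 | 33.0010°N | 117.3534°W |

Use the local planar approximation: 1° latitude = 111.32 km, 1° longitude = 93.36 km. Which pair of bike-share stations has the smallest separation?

N4 and N6

Pairwise distances:
N4–N6: 0.4166 km
N3–N7: 0.4649 km
N4–N5: 0.5001 km
N6–N7: 0.5642 km
N4–N7: 0.6133 km
N5–N6: 0.8186 km
N3–N4: 0.8379 km
N3–N6: 0.9745 km
N5–N7: 1.1096 km
N3–N5: 1.2536 km
Closest pair: N4–N6 at 0.4166 km.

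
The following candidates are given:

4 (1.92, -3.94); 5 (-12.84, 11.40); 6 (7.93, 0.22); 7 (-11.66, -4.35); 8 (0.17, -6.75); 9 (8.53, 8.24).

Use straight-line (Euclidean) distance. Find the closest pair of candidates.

4 and 8

Pairwise distances:
4–5: 21.29
4–6: 7.31
4–7: 13.59
4–8: 3.31
4–9: 13.86
5–6: 23.59
5–7: 15.79
5–8: 22.33
5–9: 21.60
6–7: 20.12
6–8: 10.43
6–9: 8.04
7–8: 12.07
7–9: 23.79
8–9: 17.16
Closest pair: 4–8 at 3.31.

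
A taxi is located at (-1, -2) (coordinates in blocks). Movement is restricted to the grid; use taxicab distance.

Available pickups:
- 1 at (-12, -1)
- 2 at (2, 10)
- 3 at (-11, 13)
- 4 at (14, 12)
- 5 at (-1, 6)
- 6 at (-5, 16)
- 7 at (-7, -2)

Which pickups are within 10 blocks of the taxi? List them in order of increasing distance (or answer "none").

7, 5

Distances from (-1, -2):
1: 12 blocks
2: 15 blocks
3: 25 blocks
4: 29 blocks
5: 8 blocks
6: 22 blocks
7: 6 blocks
Threshold 10 blocks: 7 (6 blocks), 5 (8 blocks) are within range.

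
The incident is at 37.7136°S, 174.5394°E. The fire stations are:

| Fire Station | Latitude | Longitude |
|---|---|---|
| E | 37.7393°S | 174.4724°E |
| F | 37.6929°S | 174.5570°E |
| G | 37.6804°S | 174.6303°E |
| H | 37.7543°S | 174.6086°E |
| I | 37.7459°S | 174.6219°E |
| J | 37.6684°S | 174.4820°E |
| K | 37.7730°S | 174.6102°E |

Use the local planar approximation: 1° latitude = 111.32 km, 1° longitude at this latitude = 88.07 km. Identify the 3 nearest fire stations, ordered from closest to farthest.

Distances from 37.7136°S, 174.5394°E:
E: √((-0.0257·111.32)² + (-0.0670·88.07)²) = √(8.184886 + 34.818142) = 6.5577 km
F: √((0.0207·111.32)² + (0.0176·88.07)²) = √(5.309909 + 2.402599) = 2.7771 km
G: √((0.0332·111.32)² + (0.0909·88.07)²) = √(13.659115 + 64.089039) = 8.8175 km
H: √((-0.0407·111.32)² + (0.0692·88.07)²) = √(20.527460 + 37.142248) = 7.5941 km
I: √((-0.0323·111.32)² + (0.0825·88.07)²) = √(12.928598 + 52.791486) = 8.1068 km
J: √((0.0452·111.32)² + (-0.0574·88.07)²) = √(25.317643 + 25.555229) = 7.1325 km
K: √((-0.0594·111.32)² + (0.0708·88.07)²) = √(43.723940 + 38.879664) = 9.0887 km
Sorted: F (2.7771 km) < E (6.5577 km) < J (7.1325 km) < H (7.5941 km) < I (8.1068 km) < …

F, E, J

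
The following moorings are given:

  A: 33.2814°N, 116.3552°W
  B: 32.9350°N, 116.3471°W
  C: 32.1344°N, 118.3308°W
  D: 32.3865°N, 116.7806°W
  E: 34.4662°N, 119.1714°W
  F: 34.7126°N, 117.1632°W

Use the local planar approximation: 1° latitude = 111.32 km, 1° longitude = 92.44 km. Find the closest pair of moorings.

Pairwise distances:
A–B: 38.5685 km
A–C: 222.8338 km
A–D: 107.1008 km
A–E: 291.8338 km
A–F: 175.9604 km
B–C: 203.8838 km
B–D: 73.0344 km
B–E: 311.7951 km
B–F: 211.7751 km
C–D: 146.0226 km
C–E: 270.9571 km
C–F: 306.6293 km
D–E: 320.0646 km
D–F: 261.3456 km
E–F: 187.6535 km
Closest pair: A–B at 38.5685 km.

A and B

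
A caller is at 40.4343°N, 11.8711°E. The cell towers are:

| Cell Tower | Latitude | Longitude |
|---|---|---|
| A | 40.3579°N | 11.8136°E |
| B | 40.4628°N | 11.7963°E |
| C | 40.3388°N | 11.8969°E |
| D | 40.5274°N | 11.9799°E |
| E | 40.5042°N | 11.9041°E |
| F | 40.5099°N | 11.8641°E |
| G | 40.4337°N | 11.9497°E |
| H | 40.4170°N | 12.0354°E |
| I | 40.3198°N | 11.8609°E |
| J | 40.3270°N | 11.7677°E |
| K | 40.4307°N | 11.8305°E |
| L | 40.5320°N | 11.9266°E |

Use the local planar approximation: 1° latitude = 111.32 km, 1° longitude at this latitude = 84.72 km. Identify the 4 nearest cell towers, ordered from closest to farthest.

K, G, B, E

Distances from 40.4343°N, 11.8711°E:
A: 9.8012 km
B: 7.0869 km
C: 10.8534 km
D: 13.8699 km
E: 8.2683 km
F: 8.4367 km
G: 6.6593 km
H: 14.0521 km
I: 12.7754 km
J: 14.8126 km
K: 3.4629 km
L: 11.8488 km
Sorted: K (3.4629 km) < G (6.6593 km) < B (7.0869 km) < E (8.2683 km) < F (8.4367 km) < A (9.8012 km) < …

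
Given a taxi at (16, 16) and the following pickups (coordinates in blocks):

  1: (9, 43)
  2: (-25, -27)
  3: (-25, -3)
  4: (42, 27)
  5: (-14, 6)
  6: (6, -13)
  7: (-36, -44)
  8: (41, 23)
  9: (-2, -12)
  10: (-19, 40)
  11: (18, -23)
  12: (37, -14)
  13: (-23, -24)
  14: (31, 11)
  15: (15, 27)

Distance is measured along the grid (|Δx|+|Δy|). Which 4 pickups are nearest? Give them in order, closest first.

Distances from (16, 16):
1: 34 blocks
2: 84 blocks
3: 60 blocks
4: 37 blocks
5: 40 blocks
6: 39 blocks
7: 112 blocks
8: 32 blocks
9: 46 blocks
10: 59 blocks
11: 41 blocks
12: 51 blocks
13: 79 blocks
14: 20 blocks
15: 12 blocks
Sorted: 15 (12 blocks) < 14 (20 blocks) < 8 (32 blocks) < 1 (34 blocks) < 4 (37 blocks) < 6 (39 blocks) < …

15, 14, 8, 1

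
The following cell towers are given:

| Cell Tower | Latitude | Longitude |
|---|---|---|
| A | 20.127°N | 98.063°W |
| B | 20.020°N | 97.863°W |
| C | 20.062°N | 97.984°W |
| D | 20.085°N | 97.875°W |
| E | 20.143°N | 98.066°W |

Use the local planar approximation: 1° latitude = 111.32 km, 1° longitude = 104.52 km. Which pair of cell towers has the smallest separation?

A and E

Pairwise distances:
A–E: 1.809 km
B–D: 7.344 km
A–C: 10.979 km
C–D: 11.677 km
C–E: 12.440 km
B–C: 13.483 km
A–D: 20.198 km
D–E: 20.981 km
A–B: 24.059 km
B–E: 25.252 km
Closest pair: A–E at 1.809 km.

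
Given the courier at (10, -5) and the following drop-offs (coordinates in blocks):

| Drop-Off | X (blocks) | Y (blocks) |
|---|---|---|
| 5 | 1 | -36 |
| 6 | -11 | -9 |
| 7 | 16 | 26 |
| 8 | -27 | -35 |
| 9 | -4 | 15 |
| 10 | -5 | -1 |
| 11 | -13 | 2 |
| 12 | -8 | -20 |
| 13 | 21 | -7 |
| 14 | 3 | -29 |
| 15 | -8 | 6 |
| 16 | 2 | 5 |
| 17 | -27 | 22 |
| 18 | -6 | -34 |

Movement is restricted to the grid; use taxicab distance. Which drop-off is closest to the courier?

13

Distances from (10, -5):
5: |-9| + |-31| = 9 + 31 = 40 blocks
6: |-21| + |-4| = 21 + 4 = 25 blocks
7: |6| + |31| = 6 + 31 = 37 blocks
8: |-37| + |-30| = 37 + 30 = 67 blocks
9: |-14| + |20| = 14 + 20 = 34 blocks
10: |-15| + |4| = 15 + 4 = 19 blocks
11: |-23| + |7| = 23 + 7 = 30 blocks
12: |-18| + |-15| = 18 + 15 = 33 blocks
13: |11| + |-2| = 11 + 2 = 13 blocks
14: |-7| + |-24| = 7 + 24 = 31 blocks
15: |-18| + |11| = 18 + 11 = 29 blocks
16: |-8| + |10| = 8 + 10 = 18 blocks
17: |-37| + |27| = 37 + 27 = 64 blocks
18: |-16| + |-29| = 16 + 29 = 45 blocks
Minimum: 13 at 13 blocks.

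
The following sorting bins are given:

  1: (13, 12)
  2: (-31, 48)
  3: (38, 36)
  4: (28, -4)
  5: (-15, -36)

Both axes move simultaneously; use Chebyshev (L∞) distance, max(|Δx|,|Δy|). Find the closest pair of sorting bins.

1 and 4

Pairwise distances:
1–2: 44
1–3: 25
1–4: 16
1–5: 48
2–3: 69
2–4: 59
2–5: 84
3–4: 40
3–5: 72
4–5: 43
Closest pair: 1–4 at 16.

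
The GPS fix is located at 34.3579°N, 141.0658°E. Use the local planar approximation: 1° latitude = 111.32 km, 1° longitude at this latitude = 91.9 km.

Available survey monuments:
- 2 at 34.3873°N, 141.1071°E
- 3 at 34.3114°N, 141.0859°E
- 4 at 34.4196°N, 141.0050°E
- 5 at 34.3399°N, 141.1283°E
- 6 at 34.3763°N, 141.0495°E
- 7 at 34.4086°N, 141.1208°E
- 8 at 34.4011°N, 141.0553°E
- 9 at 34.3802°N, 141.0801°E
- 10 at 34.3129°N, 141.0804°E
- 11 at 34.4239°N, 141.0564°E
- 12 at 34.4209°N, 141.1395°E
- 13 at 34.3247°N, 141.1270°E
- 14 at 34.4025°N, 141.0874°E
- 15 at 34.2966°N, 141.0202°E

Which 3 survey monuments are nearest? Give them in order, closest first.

Distances from 34.3579°N, 141.0658°E:
2: 5.0117 km
3: 5.4961 km
4: 8.8541 km
5: 6.0832 km
6: 2.5376 km
7: 7.5764 km
8: 4.9049 km
9: 2.8088 km
10: 5.1860 km
11: 7.3977 km
12: 9.7498 km
13: 6.7299 km
14: 5.3470 km
15: 8.0080 km
Sorted: 6 (2.5376 km) < 9 (2.8088 km) < 8 (4.9049 km) < 2 (5.0117 km) < 10 (5.1860 km) < …

6, 9, 8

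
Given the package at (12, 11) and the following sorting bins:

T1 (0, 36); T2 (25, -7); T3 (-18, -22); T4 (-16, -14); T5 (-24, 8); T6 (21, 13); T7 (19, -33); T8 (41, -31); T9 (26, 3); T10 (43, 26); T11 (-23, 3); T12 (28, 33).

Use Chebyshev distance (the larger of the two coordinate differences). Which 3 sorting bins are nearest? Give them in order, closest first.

Distances from (12, 11):
T1: 25
T2: 18
T3: 33
T4: 28
T5: 36
T6: 9
T7: 44
T8: 42
T9: 14
T10: 31
T11: 35
T12: 22
Sorted: T6 (9) < T9 (14) < T2 (18) < T12 (22) < T1 (25) < …

T6, T9, T2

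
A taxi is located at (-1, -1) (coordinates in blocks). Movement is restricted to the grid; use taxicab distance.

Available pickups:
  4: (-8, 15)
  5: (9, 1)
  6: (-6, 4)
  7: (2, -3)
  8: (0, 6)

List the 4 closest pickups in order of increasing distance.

Distances from (-1, -1):
4: |-7| + |16| = 7 + 16 = 23 blocks
5: |10| + |2| = 10 + 2 = 12 blocks
6: |-5| + |5| = 5 + 5 = 10 blocks
7: |3| + |-2| = 3 + 2 = 5 blocks
8: |1| + |7| = 1 + 7 = 8 blocks
Sorted: 7 (5 blocks) < 8 (8 blocks) < 6 (10 blocks) < 5 (12 blocks) < 4 (23 blocks)

7, 8, 6, 5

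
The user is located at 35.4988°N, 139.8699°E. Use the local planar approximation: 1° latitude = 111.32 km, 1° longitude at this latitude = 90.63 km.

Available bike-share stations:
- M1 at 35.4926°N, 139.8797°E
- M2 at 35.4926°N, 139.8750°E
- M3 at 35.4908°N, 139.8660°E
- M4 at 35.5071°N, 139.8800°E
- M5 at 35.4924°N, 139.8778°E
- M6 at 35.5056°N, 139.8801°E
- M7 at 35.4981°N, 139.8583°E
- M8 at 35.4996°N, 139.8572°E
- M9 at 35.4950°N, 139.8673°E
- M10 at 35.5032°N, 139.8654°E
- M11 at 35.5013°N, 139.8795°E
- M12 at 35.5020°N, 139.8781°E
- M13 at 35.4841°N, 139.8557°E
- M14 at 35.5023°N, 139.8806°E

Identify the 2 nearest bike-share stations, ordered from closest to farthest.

Distances from 35.4988°N, 139.8699°E:
M1: 1.1248 km
M2: 0.8307 km
M3: 0.9581 km
M4: 1.3006 km
M5: 1.0101 km
M6: 1.1948 km
M7: 1.0542 km
M8: 1.1544 km
M9: 0.4842 km
M10: 0.6374 km
M11: 0.9135 km
M12: 0.8241 km
M13: 2.0818 km
M14: 1.0451 km
Sorted: M9 (0.4842 km) < M10 (0.6374 km) < M12 (0.8241 km) < M2 (0.8307 km) < …

M9, M10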